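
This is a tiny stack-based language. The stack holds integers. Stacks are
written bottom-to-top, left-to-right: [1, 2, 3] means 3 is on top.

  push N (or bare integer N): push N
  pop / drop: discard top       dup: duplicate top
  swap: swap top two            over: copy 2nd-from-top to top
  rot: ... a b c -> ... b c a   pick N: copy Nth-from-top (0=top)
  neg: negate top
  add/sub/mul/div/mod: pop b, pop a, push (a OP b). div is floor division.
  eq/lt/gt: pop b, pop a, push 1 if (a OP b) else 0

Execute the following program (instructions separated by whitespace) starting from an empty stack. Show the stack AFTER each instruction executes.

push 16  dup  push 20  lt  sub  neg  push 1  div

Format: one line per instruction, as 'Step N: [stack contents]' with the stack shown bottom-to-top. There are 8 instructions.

Step 1: [16]
Step 2: [16, 16]
Step 3: [16, 16, 20]
Step 4: [16, 1]
Step 5: [15]
Step 6: [-15]
Step 7: [-15, 1]
Step 8: [-15]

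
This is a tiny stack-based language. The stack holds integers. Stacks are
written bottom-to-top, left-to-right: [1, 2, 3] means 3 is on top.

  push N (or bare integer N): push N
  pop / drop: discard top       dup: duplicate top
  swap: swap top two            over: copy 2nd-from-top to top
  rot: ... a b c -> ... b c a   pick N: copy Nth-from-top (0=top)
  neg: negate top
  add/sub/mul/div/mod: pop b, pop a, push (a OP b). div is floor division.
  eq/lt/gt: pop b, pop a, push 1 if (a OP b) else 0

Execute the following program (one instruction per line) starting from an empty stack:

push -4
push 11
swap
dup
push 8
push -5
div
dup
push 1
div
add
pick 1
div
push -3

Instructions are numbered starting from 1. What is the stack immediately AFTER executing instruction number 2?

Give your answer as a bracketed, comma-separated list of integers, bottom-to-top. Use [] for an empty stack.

Step 1 ('push -4'): [-4]
Step 2 ('push 11'): [-4, 11]

Answer: [-4, 11]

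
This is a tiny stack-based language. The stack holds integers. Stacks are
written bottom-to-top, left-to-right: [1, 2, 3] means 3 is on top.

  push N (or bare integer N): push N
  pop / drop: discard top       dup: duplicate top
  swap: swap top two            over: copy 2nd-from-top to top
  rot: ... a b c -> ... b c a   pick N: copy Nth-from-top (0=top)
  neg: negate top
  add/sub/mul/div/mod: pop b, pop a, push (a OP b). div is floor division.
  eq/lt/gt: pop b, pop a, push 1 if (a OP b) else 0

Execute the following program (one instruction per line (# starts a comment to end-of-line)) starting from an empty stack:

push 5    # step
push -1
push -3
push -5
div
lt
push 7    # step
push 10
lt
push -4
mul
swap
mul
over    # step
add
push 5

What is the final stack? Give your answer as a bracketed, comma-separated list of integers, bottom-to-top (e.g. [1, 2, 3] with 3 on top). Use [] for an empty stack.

After 'push 5': [5]
After 'push -1': [5, -1]
After 'push -3': [5, -1, -3]
After 'push -5': [5, -1, -3, -5]
After 'div': [5, -1, 0]
After 'lt': [5, 1]
After 'push 7': [5, 1, 7]
After 'push 10': [5, 1, 7, 10]
After 'lt': [5, 1, 1]
After 'push -4': [5, 1, 1, -4]
After 'mul': [5, 1, -4]
After 'swap': [5, -4, 1]
After 'mul': [5, -4]
After 'over': [5, -4, 5]
After 'add': [5, 1]
After 'push 5': [5, 1, 5]

Answer: [5, 1, 5]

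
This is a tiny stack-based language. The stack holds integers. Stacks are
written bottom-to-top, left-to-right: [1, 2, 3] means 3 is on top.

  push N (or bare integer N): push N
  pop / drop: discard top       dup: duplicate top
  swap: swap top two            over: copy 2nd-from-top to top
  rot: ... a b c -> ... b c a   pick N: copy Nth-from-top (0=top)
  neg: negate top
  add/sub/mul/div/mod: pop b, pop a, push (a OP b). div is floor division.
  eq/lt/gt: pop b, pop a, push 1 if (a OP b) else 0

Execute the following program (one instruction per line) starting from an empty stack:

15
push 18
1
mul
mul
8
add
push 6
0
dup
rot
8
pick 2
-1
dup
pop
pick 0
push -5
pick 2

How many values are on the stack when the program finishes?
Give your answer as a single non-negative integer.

Answer: 10

Derivation:
After 'push 15': stack = [15] (depth 1)
After 'push 18': stack = [15, 18] (depth 2)
After 'push 1': stack = [15, 18, 1] (depth 3)
After 'mul': stack = [15, 18] (depth 2)
After 'mul': stack = [270] (depth 1)
After 'push 8': stack = [270, 8] (depth 2)
After 'add': stack = [278] (depth 1)
After 'push 6': stack = [278, 6] (depth 2)
After 'push 0': stack = [278, 6, 0] (depth 3)
After 'dup': stack = [278, 6, 0, 0] (depth 4)
After 'rot': stack = [278, 0, 0, 6] (depth 4)
After 'push 8': stack = [278, 0, 0, 6, 8] (depth 5)
After 'pick 2': stack = [278, 0, 0, 6, 8, 0] (depth 6)
After 'push -1': stack = [278, 0, 0, 6, 8, 0, -1] (depth 7)
After 'dup': stack = [278, 0, 0, 6, 8, 0, -1, -1] (depth 8)
After 'pop': stack = [278, 0, 0, 6, 8, 0, -1] (depth 7)
After 'pick 0': stack = [278, 0, 0, 6, 8, 0, -1, -1] (depth 8)
After 'push -5': stack = [278, 0, 0, 6, 8, 0, -1, -1, -5] (depth 9)
After 'pick 2': stack = [278, 0, 0, 6, 8, 0, -1, -1, -5, -1] (depth 10)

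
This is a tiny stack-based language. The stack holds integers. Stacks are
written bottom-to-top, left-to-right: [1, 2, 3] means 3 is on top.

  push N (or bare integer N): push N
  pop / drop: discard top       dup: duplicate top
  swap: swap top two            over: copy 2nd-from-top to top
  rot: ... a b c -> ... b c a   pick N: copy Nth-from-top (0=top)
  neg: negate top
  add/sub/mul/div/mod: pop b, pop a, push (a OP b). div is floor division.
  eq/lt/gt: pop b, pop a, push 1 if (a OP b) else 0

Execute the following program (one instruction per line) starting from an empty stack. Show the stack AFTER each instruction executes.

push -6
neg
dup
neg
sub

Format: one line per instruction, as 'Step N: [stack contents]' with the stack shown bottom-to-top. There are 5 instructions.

Step 1: [-6]
Step 2: [6]
Step 3: [6, 6]
Step 4: [6, -6]
Step 5: [12]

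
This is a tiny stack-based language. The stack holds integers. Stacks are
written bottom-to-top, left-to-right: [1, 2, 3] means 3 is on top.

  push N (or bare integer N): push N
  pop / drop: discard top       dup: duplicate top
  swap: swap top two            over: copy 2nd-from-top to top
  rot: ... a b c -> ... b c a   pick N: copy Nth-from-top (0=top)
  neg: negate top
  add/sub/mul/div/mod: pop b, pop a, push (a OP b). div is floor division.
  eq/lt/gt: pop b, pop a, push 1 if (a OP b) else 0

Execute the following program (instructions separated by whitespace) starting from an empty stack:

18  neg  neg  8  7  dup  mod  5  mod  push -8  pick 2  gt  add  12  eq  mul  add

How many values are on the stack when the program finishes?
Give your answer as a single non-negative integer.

Answer: 1

Derivation:
After 'push 18': stack = [18] (depth 1)
After 'neg': stack = [-18] (depth 1)
After 'neg': stack = [18] (depth 1)
After 'push 8': stack = [18, 8] (depth 2)
After 'push 7': stack = [18, 8, 7] (depth 3)
After 'dup': stack = [18, 8, 7, 7] (depth 4)
After 'mod': stack = [18, 8, 0] (depth 3)
After 'push 5': stack = [18, 8, 0, 5] (depth 4)
After 'mod': stack = [18, 8, 0] (depth 3)
After 'push -8': stack = [18, 8, 0, -8] (depth 4)
After 'pick 2': stack = [18, 8, 0, -8, 8] (depth 5)
After 'gt': stack = [18, 8, 0, 0] (depth 4)
After 'add': stack = [18, 8, 0] (depth 3)
After 'push 12': stack = [18, 8, 0, 12] (depth 4)
After 'eq': stack = [18, 8, 0] (depth 3)
After 'mul': stack = [18, 0] (depth 2)
After 'add': stack = [18] (depth 1)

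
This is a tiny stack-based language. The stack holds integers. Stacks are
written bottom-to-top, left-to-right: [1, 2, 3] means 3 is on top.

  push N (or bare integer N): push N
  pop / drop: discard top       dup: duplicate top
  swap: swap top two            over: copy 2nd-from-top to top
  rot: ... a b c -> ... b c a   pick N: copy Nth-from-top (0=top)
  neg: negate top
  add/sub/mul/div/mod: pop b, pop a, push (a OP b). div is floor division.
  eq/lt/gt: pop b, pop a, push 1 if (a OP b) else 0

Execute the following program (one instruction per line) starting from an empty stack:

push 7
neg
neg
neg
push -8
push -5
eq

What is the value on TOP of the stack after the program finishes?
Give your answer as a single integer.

Answer: 0

Derivation:
After 'push 7': [7]
After 'neg': [-7]
After 'neg': [7]
After 'neg': [-7]
After 'push -8': [-7, -8]
After 'push -5': [-7, -8, -5]
After 'eq': [-7, 0]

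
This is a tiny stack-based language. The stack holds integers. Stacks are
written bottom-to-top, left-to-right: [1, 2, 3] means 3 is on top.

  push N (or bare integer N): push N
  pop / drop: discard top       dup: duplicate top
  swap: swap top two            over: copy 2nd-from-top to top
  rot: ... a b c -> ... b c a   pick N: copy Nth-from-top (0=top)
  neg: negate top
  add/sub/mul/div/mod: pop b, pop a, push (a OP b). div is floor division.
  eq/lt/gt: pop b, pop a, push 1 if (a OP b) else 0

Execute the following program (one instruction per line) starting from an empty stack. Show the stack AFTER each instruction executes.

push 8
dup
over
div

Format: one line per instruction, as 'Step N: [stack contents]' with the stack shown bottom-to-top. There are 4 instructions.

Step 1: [8]
Step 2: [8, 8]
Step 3: [8, 8, 8]
Step 4: [8, 1]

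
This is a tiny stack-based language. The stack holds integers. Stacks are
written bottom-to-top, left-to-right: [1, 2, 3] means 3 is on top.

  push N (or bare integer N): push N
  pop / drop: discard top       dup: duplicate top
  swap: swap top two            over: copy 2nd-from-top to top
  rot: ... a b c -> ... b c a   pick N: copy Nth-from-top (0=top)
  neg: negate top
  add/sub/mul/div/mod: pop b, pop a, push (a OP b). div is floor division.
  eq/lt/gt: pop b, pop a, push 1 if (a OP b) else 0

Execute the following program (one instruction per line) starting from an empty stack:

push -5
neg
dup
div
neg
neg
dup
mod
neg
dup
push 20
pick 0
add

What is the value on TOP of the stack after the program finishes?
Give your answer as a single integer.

Answer: 40

Derivation:
After 'push -5': [-5]
After 'neg': [5]
After 'dup': [5, 5]
After 'div': [1]
After 'neg': [-1]
After 'neg': [1]
After 'dup': [1, 1]
After 'mod': [0]
After 'neg': [0]
After 'dup': [0, 0]
After 'push 20': [0, 0, 20]
After 'pick 0': [0, 0, 20, 20]
After 'add': [0, 0, 40]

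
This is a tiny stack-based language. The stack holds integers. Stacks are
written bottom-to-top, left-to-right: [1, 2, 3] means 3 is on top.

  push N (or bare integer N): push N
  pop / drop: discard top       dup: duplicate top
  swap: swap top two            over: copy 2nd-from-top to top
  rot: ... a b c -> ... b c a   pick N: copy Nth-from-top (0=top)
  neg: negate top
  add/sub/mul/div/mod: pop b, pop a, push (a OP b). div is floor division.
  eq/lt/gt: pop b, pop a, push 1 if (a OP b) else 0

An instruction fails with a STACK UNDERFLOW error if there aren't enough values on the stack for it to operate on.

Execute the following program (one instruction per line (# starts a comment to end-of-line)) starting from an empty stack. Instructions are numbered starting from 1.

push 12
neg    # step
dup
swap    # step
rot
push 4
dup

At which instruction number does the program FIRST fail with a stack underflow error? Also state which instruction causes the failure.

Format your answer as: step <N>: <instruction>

Step 1 ('push 12'): stack = [12], depth = 1
Step 2 ('neg'): stack = [-12], depth = 1
Step 3 ('dup'): stack = [-12, -12], depth = 2
Step 4 ('swap'): stack = [-12, -12], depth = 2
Step 5 ('rot'): needs 3 value(s) but depth is 2 — STACK UNDERFLOW

Answer: step 5: rot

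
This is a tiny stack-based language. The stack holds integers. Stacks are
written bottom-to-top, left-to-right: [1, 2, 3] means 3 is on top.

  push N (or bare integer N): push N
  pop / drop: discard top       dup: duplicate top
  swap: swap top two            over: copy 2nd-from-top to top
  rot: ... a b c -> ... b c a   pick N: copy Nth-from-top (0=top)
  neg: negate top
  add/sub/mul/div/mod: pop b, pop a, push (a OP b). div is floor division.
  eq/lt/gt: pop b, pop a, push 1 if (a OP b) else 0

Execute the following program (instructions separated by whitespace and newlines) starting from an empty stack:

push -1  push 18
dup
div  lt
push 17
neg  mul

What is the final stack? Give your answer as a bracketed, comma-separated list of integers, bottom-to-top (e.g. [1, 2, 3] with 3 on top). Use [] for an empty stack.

Answer: [-17]

Derivation:
After 'push -1': [-1]
After 'push 18': [-1, 18]
After 'dup': [-1, 18, 18]
After 'div': [-1, 1]
After 'lt': [1]
After 'push 17': [1, 17]
After 'neg': [1, -17]
After 'mul': [-17]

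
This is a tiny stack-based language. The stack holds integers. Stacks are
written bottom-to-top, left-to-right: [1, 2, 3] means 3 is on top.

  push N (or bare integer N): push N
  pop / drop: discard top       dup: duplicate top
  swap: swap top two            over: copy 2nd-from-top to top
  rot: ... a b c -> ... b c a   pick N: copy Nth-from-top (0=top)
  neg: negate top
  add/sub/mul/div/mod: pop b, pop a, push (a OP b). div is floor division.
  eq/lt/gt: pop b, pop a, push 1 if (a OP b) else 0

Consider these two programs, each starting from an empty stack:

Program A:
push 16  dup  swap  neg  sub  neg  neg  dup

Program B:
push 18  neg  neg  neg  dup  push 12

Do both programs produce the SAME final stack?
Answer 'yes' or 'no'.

Answer: no

Derivation:
Program A trace:
  After 'push 16': [16]
  After 'dup': [16, 16]
  After 'swap': [16, 16]
  After 'neg': [16, -16]
  After 'sub': [32]
  After 'neg': [-32]
  After 'neg': [32]
  After 'dup': [32, 32]
Program A final stack: [32, 32]

Program B trace:
  After 'push 18': [18]
  After 'neg': [-18]
  After 'neg': [18]
  After 'neg': [-18]
  After 'dup': [-18, -18]
  After 'push 12': [-18, -18, 12]
Program B final stack: [-18, -18, 12]
Same: no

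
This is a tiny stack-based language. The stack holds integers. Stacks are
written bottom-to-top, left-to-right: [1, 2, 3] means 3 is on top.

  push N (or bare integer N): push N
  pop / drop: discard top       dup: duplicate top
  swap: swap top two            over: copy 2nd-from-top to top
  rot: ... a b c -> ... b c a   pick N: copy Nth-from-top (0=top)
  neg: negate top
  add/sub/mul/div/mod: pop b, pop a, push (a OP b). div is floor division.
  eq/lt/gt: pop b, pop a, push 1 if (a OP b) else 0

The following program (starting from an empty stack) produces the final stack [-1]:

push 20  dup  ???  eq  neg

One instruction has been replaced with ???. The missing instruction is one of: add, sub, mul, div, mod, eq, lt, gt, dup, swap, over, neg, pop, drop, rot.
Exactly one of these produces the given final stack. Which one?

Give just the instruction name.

Answer: swap

Derivation:
Stack before ???: [20, 20]
Stack after ???:  [20, 20]
The instruction that transforms [20, 20] -> [20, 20] is: swap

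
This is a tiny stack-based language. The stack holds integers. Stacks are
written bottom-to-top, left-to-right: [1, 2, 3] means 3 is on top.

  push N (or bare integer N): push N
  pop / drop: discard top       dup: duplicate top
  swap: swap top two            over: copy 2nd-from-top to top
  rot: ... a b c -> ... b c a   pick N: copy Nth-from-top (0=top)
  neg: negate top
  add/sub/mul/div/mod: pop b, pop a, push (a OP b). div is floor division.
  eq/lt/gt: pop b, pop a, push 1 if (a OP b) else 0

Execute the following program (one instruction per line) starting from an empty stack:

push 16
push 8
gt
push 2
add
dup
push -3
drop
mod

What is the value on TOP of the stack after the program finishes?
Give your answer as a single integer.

Answer: 0

Derivation:
After 'push 16': [16]
After 'push 8': [16, 8]
After 'gt': [1]
After 'push 2': [1, 2]
After 'add': [3]
After 'dup': [3, 3]
After 'push -3': [3, 3, -3]
After 'drop': [3, 3]
After 'mod': [0]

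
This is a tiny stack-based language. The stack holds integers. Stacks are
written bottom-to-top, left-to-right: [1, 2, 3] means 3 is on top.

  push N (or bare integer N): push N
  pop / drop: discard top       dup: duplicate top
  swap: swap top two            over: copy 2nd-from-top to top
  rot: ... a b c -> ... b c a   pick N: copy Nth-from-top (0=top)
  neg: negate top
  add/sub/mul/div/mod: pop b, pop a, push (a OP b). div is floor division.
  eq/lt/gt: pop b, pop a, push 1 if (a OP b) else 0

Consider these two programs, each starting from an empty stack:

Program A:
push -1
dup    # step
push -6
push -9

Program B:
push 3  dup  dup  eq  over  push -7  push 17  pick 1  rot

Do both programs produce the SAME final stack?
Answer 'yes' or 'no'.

Program A trace:
  After 'push -1': [-1]
  After 'dup': [-1, -1]
  After 'push -6': [-1, -1, -6]
  After 'push -9': [-1, -1, -6, -9]
Program A final stack: [-1, -1, -6, -9]

Program B trace:
  After 'push 3': [3]
  After 'dup': [3, 3]
  After 'dup': [3, 3, 3]
  After 'eq': [3, 1]
  After 'over': [3, 1, 3]
  After 'push -7': [3, 1, 3, -7]
  After 'push 17': [3, 1, 3, -7, 17]
  After 'pick 1': [3, 1, 3, -7, 17, -7]
  After 'rot': [3, 1, 3, 17, -7, -7]
Program B final stack: [3, 1, 3, 17, -7, -7]
Same: no

Answer: no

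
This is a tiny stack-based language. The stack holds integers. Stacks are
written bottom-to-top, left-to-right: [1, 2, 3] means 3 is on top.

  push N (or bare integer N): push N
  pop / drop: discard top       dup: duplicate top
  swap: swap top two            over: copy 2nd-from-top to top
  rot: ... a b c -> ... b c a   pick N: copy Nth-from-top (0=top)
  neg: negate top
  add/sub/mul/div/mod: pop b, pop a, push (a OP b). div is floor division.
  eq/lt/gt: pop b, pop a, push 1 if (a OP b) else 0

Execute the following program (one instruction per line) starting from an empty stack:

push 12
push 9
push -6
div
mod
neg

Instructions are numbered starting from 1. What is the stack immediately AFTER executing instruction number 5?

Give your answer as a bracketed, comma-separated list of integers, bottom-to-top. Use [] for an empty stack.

Answer: [0]

Derivation:
Step 1 ('push 12'): [12]
Step 2 ('push 9'): [12, 9]
Step 3 ('push -6'): [12, 9, -6]
Step 4 ('div'): [12, -2]
Step 5 ('mod'): [0]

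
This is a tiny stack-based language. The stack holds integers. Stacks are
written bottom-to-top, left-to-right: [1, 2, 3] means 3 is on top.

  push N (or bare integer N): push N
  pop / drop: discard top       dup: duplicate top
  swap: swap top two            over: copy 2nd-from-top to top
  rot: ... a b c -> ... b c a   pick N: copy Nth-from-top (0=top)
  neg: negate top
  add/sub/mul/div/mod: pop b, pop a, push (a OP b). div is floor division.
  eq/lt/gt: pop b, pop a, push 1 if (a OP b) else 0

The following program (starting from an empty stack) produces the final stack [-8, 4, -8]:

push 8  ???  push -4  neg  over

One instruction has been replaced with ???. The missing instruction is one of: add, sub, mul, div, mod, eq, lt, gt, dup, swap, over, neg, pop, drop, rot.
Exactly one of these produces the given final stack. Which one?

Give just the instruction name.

Answer: neg

Derivation:
Stack before ???: [8]
Stack after ???:  [-8]
The instruction that transforms [8] -> [-8] is: neg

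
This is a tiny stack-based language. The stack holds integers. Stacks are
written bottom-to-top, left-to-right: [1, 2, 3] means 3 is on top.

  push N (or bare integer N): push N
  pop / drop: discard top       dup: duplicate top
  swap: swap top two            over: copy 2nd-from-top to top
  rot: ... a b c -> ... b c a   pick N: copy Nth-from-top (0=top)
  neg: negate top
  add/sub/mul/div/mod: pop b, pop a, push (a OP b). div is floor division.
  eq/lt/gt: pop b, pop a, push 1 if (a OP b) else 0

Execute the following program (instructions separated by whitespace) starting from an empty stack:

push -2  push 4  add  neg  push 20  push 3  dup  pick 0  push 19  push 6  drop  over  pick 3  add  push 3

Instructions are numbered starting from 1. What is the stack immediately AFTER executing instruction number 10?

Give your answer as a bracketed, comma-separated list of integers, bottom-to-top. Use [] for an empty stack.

Step 1 ('push -2'): [-2]
Step 2 ('push 4'): [-2, 4]
Step 3 ('add'): [2]
Step 4 ('neg'): [-2]
Step 5 ('push 20'): [-2, 20]
Step 6 ('push 3'): [-2, 20, 3]
Step 7 ('dup'): [-2, 20, 3, 3]
Step 8 ('pick 0'): [-2, 20, 3, 3, 3]
Step 9 ('push 19'): [-2, 20, 3, 3, 3, 19]
Step 10 ('push 6'): [-2, 20, 3, 3, 3, 19, 6]

Answer: [-2, 20, 3, 3, 3, 19, 6]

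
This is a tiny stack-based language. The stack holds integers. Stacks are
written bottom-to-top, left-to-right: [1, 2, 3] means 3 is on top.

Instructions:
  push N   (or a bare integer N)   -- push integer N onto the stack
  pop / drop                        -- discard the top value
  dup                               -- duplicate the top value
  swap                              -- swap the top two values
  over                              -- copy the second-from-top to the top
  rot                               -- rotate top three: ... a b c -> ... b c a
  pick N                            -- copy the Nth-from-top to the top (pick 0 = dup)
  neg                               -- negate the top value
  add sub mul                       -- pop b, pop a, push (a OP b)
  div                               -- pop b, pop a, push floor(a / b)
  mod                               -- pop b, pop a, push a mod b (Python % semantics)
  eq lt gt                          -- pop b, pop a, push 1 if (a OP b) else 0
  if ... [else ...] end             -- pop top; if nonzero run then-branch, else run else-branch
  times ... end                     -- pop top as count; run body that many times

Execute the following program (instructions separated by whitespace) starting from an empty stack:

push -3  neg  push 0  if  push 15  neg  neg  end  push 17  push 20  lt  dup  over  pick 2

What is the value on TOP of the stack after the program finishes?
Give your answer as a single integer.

Answer: 1

Derivation:
After 'push -3': [-3]
After 'neg': [3]
After 'push 0': [3, 0]
After 'if': [3]
After 'push 17': [3, 17]
After 'push 20': [3, 17, 20]
After 'lt': [3, 1]
After 'dup': [3, 1, 1]
After 'over': [3, 1, 1, 1]
After 'pick 2': [3, 1, 1, 1, 1]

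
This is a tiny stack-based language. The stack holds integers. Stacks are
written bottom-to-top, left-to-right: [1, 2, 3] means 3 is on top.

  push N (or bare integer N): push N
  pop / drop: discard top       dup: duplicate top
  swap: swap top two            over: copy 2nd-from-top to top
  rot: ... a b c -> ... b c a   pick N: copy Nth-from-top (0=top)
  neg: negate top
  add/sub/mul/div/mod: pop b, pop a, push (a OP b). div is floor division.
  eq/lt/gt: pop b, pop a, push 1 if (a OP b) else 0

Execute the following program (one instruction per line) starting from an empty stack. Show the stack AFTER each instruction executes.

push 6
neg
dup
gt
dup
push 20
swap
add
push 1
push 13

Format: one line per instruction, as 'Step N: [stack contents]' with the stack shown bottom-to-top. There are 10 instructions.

Step 1: [6]
Step 2: [-6]
Step 3: [-6, -6]
Step 4: [0]
Step 5: [0, 0]
Step 6: [0, 0, 20]
Step 7: [0, 20, 0]
Step 8: [0, 20]
Step 9: [0, 20, 1]
Step 10: [0, 20, 1, 13]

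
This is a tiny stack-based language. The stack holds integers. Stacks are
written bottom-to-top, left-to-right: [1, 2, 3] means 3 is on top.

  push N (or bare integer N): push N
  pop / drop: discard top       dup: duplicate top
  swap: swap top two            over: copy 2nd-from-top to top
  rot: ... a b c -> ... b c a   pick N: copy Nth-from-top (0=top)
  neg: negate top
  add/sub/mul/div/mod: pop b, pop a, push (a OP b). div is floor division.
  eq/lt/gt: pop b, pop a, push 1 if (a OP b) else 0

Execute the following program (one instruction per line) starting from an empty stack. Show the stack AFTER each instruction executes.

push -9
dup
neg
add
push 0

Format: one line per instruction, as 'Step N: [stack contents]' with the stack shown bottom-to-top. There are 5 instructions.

Step 1: [-9]
Step 2: [-9, -9]
Step 3: [-9, 9]
Step 4: [0]
Step 5: [0, 0]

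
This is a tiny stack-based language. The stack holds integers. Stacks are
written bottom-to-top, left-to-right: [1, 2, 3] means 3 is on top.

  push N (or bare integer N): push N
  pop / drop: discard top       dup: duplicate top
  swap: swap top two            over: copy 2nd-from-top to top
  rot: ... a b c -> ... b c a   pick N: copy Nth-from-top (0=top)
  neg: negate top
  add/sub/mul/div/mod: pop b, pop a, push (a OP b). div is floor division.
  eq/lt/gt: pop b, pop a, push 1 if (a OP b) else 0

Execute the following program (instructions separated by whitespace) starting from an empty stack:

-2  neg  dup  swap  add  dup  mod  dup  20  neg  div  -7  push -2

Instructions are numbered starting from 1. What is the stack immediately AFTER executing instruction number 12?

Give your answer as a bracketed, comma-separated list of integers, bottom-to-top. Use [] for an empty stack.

Answer: [0, 0, -7]

Derivation:
Step 1 ('-2'): [-2]
Step 2 ('neg'): [2]
Step 3 ('dup'): [2, 2]
Step 4 ('swap'): [2, 2]
Step 5 ('add'): [4]
Step 6 ('dup'): [4, 4]
Step 7 ('mod'): [0]
Step 8 ('dup'): [0, 0]
Step 9 ('20'): [0, 0, 20]
Step 10 ('neg'): [0, 0, -20]
Step 11 ('div'): [0, 0]
Step 12 ('-7'): [0, 0, -7]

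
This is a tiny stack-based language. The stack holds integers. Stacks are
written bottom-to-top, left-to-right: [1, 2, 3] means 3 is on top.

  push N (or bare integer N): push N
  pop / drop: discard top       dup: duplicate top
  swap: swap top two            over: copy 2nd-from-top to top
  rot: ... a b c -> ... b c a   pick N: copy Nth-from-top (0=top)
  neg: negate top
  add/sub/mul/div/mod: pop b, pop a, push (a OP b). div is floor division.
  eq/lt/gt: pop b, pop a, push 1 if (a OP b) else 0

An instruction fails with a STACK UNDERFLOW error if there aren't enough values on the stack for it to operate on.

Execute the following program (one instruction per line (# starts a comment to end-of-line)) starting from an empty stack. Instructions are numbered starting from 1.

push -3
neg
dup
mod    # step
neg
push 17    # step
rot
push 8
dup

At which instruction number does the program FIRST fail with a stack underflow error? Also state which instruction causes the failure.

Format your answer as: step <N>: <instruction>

Step 1 ('push -3'): stack = [-3], depth = 1
Step 2 ('neg'): stack = [3], depth = 1
Step 3 ('dup'): stack = [3, 3], depth = 2
Step 4 ('mod'): stack = [0], depth = 1
Step 5 ('neg'): stack = [0], depth = 1
Step 6 ('push 17'): stack = [0, 17], depth = 2
Step 7 ('rot'): needs 3 value(s) but depth is 2 — STACK UNDERFLOW

Answer: step 7: rot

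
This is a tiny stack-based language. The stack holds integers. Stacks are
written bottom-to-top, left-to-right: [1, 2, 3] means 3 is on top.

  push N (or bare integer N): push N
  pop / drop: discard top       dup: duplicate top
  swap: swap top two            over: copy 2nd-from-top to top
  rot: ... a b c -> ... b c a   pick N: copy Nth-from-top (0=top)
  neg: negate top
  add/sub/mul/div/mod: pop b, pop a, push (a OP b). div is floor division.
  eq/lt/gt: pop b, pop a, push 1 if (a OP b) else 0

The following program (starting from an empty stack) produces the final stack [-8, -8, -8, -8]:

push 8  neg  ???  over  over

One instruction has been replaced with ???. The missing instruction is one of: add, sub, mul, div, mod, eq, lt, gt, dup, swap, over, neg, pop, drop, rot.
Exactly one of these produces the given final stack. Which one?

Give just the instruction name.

Answer: dup

Derivation:
Stack before ???: [-8]
Stack after ???:  [-8, -8]
The instruction that transforms [-8] -> [-8, -8] is: dup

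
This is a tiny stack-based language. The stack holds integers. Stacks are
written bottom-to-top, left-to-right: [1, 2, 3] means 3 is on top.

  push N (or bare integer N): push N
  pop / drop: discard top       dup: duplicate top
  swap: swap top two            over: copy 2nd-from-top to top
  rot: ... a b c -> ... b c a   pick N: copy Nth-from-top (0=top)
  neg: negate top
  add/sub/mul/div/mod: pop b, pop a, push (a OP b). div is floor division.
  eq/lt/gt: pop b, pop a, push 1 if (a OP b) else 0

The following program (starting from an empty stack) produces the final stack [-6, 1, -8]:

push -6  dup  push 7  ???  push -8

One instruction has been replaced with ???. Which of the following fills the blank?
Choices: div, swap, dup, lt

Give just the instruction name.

Stack before ???: [-6, -6, 7]
Stack after ???:  [-6, 1]
Checking each choice:
  div: produces [-6, -1, -8]
  swap: produces [-6, 7, -6, -8]
  dup: produces [-6, -6, 7, 7, -8]
  lt: MATCH


Answer: lt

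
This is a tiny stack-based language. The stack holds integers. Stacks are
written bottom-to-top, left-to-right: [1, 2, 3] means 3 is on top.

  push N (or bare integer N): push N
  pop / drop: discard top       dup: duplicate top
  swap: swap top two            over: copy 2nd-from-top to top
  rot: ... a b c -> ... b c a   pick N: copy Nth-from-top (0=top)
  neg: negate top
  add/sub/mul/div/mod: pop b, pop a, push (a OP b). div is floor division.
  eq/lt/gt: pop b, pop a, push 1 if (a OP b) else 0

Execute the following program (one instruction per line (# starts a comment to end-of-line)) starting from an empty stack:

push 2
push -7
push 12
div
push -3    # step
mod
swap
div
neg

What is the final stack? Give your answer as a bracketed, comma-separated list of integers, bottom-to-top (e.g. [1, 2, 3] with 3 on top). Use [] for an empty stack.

Answer: [1]

Derivation:
After 'push 2': [2]
After 'push -7': [2, -7]
After 'push 12': [2, -7, 12]
After 'div': [2, -1]
After 'push -3': [2, -1, -3]
After 'mod': [2, -1]
After 'swap': [-1, 2]
After 'div': [-1]
After 'neg': [1]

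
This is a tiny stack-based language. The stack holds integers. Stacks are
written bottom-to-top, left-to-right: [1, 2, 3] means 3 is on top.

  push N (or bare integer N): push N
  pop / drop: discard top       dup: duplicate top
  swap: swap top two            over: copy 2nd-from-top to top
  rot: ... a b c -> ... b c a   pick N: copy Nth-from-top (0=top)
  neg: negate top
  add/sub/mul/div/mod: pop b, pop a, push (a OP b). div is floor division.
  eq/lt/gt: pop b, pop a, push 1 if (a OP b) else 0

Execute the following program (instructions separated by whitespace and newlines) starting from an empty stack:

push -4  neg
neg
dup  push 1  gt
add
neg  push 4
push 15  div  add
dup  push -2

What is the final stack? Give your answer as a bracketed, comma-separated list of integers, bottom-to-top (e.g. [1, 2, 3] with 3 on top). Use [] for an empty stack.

Answer: [4, 4, -2]

Derivation:
After 'push -4': [-4]
After 'neg': [4]
After 'neg': [-4]
After 'dup': [-4, -4]
After 'push 1': [-4, -4, 1]
After 'gt': [-4, 0]
After 'add': [-4]
After 'neg': [4]
After 'push 4': [4, 4]
After 'push 15': [4, 4, 15]
After 'div': [4, 0]
After 'add': [4]
After 'dup': [4, 4]
After 'push -2': [4, 4, -2]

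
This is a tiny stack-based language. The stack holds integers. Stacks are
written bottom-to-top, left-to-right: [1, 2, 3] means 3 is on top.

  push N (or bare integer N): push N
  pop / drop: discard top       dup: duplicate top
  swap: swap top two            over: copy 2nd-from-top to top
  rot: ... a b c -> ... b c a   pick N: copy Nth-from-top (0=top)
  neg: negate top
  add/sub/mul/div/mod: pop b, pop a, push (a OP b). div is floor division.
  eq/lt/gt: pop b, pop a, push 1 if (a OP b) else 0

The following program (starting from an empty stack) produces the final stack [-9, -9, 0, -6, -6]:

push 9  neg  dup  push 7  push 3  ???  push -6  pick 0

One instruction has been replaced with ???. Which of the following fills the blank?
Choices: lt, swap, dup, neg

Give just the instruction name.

Answer: lt

Derivation:
Stack before ???: [-9, -9, 7, 3]
Stack after ???:  [-9, -9, 0]
Checking each choice:
  lt: MATCH
  swap: produces [-9, -9, 3, 7, -6, -6]
  dup: produces [-9, -9, 7, 3, 3, -6, -6]
  neg: produces [-9, -9, 7, -3, -6, -6]


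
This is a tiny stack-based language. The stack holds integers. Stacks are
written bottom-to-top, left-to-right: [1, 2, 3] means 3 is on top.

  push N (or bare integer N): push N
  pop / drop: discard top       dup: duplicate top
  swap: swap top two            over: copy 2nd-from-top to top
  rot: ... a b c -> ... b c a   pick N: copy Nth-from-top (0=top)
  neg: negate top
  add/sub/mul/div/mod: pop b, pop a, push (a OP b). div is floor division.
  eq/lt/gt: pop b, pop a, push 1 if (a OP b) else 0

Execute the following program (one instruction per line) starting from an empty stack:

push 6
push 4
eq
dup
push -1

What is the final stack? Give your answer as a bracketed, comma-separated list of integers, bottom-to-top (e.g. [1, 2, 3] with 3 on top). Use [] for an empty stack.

After 'push 6': [6]
After 'push 4': [6, 4]
After 'eq': [0]
After 'dup': [0, 0]
After 'push -1': [0, 0, -1]

Answer: [0, 0, -1]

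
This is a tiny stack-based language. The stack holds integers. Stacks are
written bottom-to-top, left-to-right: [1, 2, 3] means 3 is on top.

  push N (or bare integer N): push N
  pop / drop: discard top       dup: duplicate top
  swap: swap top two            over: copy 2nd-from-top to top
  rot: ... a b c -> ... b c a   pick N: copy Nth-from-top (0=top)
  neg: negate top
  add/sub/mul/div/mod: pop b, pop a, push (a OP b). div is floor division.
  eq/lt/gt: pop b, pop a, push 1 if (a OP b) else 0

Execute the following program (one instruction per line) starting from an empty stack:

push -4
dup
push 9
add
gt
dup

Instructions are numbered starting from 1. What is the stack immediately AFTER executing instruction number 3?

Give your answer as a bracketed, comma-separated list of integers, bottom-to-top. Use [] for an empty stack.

Step 1 ('push -4'): [-4]
Step 2 ('dup'): [-4, -4]
Step 3 ('push 9'): [-4, -4, 9]

Answer: [-4, -4, 9]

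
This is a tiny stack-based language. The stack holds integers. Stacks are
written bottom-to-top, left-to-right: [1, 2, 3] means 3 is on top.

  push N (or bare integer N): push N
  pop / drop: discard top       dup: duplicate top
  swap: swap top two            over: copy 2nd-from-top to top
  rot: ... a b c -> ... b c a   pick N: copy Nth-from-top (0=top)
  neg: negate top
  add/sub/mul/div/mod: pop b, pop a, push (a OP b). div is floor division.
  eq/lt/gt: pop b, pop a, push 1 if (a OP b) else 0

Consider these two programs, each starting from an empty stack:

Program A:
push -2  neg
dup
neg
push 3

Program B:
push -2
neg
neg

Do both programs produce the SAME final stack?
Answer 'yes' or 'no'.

Answer: no

Derivation:
Program A trace:
  After 'push -2': [-2]
  After 'neg': [2]
  After 'dup': [2, 2]
  After 'neg': [2, -2]
  After 'push 3': [2, -2, 3]
Program A final stack: [2, -2, 3]

Program B trace:
  After 'push -2': [-2]
  After 'neg': [2]
  After 'neg': [-2]
Program B final stack: [-2]
Same: no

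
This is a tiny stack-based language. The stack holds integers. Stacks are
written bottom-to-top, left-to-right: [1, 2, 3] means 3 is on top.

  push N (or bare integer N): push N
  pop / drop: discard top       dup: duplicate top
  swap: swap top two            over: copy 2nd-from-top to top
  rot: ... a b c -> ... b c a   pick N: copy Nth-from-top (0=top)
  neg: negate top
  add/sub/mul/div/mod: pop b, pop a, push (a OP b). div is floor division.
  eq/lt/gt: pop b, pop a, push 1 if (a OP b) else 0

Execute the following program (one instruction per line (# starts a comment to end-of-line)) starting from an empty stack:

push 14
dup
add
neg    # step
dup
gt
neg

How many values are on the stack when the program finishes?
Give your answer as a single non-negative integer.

After 'push 14': stack = [14] (depth 1)
After 'dup': stack = [14, 14] (depth 2)
After 'add': stack = [28] (depth 1)
After 'neg': stack = [-28] (depth 1)
After 'dup': stack = [-28, -28] (depth 2)
After 'gt': stack = [0] (depth 1)
After 'neg': stack = [0] (depth 1)

Answer: 1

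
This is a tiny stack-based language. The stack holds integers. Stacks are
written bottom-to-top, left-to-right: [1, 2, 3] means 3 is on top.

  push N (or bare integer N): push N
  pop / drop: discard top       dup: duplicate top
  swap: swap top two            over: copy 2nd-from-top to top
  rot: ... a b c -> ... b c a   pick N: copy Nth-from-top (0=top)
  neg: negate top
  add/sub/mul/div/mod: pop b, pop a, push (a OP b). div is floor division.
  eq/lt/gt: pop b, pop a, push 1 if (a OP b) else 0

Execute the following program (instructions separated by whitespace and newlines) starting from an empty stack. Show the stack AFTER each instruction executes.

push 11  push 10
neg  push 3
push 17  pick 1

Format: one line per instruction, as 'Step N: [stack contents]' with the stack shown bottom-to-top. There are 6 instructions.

Step 1: [11]
Step 2: [11, 10]
Step 3: [11, -10]
Step 4: [11, -10, 3]
Step 5: [11, -10, 3, 17]
Step 6: [11, -10, 3, 17, 3]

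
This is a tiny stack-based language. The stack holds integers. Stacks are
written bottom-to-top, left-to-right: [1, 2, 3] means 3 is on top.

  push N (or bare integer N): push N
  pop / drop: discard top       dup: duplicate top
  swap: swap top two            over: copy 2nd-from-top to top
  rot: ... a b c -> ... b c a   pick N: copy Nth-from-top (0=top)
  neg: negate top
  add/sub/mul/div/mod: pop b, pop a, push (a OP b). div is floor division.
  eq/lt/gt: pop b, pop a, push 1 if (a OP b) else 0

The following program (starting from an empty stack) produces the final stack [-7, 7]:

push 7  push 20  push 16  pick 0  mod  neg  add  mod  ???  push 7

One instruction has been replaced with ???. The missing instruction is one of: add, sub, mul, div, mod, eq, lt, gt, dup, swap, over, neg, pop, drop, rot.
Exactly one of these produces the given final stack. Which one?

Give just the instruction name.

Stack before ???: [7]
Stack after ???:  [-7]
The instruction that transforms [7] -> [-7] is: neg

Answer: neg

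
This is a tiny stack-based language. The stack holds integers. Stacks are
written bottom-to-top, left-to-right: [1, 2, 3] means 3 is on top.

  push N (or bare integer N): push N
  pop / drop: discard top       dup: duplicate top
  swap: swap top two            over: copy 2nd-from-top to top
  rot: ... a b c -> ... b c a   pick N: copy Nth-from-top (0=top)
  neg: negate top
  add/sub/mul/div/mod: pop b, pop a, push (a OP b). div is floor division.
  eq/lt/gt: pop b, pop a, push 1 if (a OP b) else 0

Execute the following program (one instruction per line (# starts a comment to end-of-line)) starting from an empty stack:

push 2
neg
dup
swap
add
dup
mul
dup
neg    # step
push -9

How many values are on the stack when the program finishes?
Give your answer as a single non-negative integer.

After 'push 2': stack = [2] (depth 1)
After 'neg': stack = [-2] (depth 1)
After 'dup': stack = [-2, -2] (depth 2)
After 'swap': stack = [-2, -2] (depth 2)
After 'add': stack = [-4] (depth 1)
After 'dup': stack = [-4, -4] (depth 2)
After 'mul': stack = [16] (depth 1)
After 'dup': stack = [16, 16] (depth 2)
After 'neg': stack = [16, -16] (depth 2)
After 'push -9': stack = [16, -16, -9] (depth 3)

Answer: 3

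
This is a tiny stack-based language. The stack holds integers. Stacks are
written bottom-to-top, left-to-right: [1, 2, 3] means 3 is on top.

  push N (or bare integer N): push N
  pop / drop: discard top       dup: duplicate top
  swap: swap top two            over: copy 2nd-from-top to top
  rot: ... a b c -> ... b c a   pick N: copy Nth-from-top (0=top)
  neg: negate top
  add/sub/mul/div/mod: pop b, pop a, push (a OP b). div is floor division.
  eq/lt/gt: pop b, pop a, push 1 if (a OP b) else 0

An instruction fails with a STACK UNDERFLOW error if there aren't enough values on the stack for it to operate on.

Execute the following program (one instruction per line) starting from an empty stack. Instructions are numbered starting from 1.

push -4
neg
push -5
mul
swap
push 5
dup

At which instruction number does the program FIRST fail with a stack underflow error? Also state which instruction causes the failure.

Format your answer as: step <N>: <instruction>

Step 1 ('push -4'): stack = [-4], depth = 1
Step 2 ('neg'): stack = [4], depth = 1
Step 3 ('push -5'): stack = [4, -5], depth = 2
Step 4 ('mul'): stack = [-20], depth = 1
Step 5 ('swap'): needs 2 value(s) but depth is 1 — STACK UNDERFLOW

Answer: step 5: swap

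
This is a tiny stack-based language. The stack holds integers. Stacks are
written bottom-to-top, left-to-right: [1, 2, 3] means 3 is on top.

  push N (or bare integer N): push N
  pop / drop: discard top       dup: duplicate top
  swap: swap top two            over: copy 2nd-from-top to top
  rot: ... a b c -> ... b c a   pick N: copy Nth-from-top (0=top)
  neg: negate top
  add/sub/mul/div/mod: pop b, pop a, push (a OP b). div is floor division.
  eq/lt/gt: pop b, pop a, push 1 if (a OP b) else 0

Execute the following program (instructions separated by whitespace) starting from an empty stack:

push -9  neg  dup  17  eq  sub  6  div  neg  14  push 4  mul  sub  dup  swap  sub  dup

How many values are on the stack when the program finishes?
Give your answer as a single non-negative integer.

After 'push -9': stack = [-9] (depth 1)
After 'neg': stack = [9] (depth 1)
After 'dup': stack = [9, 9] (depth 2)
After 'push 17': stack = [9, 9, 17] (depth 3)
After 'eq': stack = [9, 0] (depth 2)
After 'sub': stack = [9] (depth 1)
After 'push 6': stack = [9, 6] (depth 2)
After 'div': stack = [1] (depth 1)
After 'neg': stack = [-1] (depth 1)
After 'push 14': stack = [-1, 14] (depth 2)
After 'push 4': stack = [-1, 14, 4] (depth 3)
After 'mul': stack = [-1, 56] (depth 2)
After 'sub': stack = [-57] (depth 1)
After 'dup': stack = [-57, -57] (depth 2)
After 'swap': stack = [-57, -57] (depth 2)
After 'sub': stack = [0] (depth 1)
After 'dup': stack = [0, 0] (depth 2)

Answer: 2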